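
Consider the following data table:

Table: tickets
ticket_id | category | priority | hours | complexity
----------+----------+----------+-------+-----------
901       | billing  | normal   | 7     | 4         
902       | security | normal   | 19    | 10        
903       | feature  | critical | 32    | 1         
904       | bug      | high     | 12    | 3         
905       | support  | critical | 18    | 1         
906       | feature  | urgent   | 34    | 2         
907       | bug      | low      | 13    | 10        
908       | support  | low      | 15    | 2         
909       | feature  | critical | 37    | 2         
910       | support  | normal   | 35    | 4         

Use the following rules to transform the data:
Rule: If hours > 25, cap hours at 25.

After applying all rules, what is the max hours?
25

Step 1: Original maximum hours = 37
Step 2: Apply cap at 25
Step 3: 4 records had hours > 25 and were capped
Step 4: Maximum after transformation = 25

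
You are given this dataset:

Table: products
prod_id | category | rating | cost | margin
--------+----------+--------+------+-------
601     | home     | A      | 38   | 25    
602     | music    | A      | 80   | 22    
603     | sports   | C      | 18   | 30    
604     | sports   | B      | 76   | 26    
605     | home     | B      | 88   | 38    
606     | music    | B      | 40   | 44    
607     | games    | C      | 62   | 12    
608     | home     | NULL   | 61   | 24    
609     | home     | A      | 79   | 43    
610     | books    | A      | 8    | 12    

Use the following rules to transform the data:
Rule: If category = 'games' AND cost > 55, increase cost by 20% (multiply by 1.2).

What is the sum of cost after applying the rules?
562.4

Step 1: Find records where category = 'games' AND cost > 55
Step 2: 1 records match, summing to 62
Step 3: After multiplier: 62 × 1.2 = 74.4
Step 4: Unaffected records sum: 488
Step 5: Final sum = 74.4 + 488 = 562.4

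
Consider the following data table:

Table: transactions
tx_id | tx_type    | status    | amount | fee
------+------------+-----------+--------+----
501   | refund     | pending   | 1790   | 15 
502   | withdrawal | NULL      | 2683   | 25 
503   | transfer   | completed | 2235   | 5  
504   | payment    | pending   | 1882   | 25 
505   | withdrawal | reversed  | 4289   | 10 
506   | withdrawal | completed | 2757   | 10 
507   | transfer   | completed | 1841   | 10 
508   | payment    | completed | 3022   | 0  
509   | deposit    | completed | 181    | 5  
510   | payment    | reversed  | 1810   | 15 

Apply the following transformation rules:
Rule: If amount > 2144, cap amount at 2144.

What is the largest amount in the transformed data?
2144

Step 1: Original maximum amount = 4289
Step 2: Apply cap at 2144
Step 3: 5 records had amount > 2144 and were capped
Step 4: Maximum after transformation = 2144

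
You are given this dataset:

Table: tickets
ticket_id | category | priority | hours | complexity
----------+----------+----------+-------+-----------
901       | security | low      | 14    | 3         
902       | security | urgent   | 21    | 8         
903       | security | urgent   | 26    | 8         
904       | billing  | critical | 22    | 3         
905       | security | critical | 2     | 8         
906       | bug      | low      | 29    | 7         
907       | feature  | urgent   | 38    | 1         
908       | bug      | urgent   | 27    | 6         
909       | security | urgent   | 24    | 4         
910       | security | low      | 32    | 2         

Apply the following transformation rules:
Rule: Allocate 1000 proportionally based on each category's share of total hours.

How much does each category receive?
billing: 93.62, bug: 238.3, feature: 161.7, security: 506.38

Step 1: Calculate total hours = 235
Step 2: Calculate each category's proportion:
  billing: 22/235 = 9.36% → 93.62
  bug: 56/235 = 23.83% → 238.3
  feature: 38/235 = 16.17% → 161.7
  security: 119/235 = 50.64% → 506.38
Step 3: Verify: sum of allocations ≈ 1000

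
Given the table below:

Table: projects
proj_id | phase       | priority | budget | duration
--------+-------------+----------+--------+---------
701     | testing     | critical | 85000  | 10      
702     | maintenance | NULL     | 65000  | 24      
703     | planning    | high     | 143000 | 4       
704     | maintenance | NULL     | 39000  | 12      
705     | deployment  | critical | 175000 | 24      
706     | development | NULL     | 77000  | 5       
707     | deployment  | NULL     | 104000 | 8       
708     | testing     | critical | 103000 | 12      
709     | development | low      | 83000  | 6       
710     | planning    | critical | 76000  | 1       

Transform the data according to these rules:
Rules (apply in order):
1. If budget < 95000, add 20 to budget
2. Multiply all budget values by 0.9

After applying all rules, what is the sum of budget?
855108.0

Step 1: Apply Rule 1 - Add 20 to records with budget < 95000
  - 6 records affected: 425000 + (6 × 20) = 425120
  - Unaffected records: 525000
  - Sum after Rule 1: 950120
Step 2: Apply Rule 2 - Multiply all by 0.9
  - 950120 × 0.9 = 855108.0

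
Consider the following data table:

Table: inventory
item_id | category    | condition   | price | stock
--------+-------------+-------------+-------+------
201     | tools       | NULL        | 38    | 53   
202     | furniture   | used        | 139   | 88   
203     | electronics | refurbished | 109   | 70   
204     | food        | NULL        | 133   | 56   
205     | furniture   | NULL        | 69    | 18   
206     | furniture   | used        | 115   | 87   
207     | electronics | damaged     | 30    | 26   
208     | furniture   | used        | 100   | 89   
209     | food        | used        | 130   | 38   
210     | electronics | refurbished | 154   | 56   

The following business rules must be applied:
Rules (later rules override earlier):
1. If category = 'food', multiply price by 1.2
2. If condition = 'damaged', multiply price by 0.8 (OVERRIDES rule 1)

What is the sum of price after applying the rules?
1063.6

Step 1: Rule 2 takes priority for records with condition = 'damaged'
  - 1 records: 30 × 0.8 = 24.0
Step 2: Rule 1 applies to remaining records with category = 'food'
  - 2 records: 263 × 1.2 = 315.6
Step 3: Other records unchanged: 724
Step 4: Final sum = 24.0 + 315.6 + 724 = 1063.6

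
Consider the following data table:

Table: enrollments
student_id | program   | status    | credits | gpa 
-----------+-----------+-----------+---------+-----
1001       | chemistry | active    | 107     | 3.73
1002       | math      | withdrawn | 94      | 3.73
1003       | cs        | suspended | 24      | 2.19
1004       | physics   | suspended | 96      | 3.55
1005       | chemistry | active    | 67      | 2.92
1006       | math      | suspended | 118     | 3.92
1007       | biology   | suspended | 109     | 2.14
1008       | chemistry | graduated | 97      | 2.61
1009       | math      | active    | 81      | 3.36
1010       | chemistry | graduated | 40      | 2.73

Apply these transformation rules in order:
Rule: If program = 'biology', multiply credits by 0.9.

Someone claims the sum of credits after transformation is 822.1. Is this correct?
Yes, the result is correct.

Step 1: Calculate the correct sum after transformation
Step 2: Apply multiplier 0.9 to records where program = 'biology'
Step 3: Correct result = 822.1
Step 4: Claimed result = 822.1
Step 5: 822.1 = 822.1 ✓
Conclusion: The claimed result is correct.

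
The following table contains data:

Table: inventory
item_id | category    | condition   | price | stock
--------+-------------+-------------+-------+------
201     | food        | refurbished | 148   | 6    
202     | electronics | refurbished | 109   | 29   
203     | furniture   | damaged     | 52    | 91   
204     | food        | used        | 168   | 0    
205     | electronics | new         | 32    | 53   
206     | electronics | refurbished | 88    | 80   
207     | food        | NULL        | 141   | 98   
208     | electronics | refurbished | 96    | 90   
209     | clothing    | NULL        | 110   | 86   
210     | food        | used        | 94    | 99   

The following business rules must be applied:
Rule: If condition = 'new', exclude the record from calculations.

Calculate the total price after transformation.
1006

Step 1: Identify records where condition = 'new'
Step 2: The excluded records sum to 32
Step 3: Original total price = 1038
Step 4: Remaining total = 1038 - 32 = 1006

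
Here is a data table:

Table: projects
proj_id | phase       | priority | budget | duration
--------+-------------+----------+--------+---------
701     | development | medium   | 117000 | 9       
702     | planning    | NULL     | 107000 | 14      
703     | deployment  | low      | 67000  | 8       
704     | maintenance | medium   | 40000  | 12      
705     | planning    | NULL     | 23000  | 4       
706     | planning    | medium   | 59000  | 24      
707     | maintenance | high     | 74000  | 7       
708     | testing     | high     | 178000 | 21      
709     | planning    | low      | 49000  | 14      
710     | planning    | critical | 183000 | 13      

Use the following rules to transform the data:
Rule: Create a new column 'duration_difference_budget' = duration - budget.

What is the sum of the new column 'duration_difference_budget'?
-896874

Step 1: For each record, compute duration - budget
Example calculations:
  9 - 117000 = -116991
  14 - 107000 = -106986
  8 - 67000 = -66992
  ...
Step 2: Sum all derived values
Step 3: Total = -896874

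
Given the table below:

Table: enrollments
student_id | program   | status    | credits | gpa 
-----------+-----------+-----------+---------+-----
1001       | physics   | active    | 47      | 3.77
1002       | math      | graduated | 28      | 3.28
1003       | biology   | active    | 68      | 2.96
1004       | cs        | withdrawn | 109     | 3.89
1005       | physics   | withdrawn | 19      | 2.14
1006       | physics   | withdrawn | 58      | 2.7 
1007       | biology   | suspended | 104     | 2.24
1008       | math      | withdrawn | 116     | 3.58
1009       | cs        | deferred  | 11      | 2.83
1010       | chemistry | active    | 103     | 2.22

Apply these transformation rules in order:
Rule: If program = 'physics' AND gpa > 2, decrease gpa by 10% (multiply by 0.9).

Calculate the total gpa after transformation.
28.75

Step 1: Find records where program = 'physics' AND gpa > 2
Step 2: 3 records match, summing to 8.61
Step 3: After multiplier: 8.61 × 0.9 = 7.75
Step 4: Unaffected records sum: 21.0
Step 5: Final sum = 7.75 + 21.0 = 28.75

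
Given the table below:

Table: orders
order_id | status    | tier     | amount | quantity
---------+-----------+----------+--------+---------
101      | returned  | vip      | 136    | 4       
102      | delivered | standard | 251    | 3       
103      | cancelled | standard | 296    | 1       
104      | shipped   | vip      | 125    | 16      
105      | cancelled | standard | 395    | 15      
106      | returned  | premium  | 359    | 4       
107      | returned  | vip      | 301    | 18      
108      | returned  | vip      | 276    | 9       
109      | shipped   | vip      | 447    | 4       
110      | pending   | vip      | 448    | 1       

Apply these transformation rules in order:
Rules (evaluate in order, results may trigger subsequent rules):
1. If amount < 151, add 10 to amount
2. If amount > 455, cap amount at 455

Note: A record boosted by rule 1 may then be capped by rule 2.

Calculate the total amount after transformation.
3054

Step 1: Apply rule 1 to records with amount < 151
  - 2 records get bonus of 10
  - Of these, 0 records then exceed 455 and get capped
Step 2: Apply rule 2 to records with amount > 455
  - 0 records (original) are capped
Step 3: Calculate final sum = 3054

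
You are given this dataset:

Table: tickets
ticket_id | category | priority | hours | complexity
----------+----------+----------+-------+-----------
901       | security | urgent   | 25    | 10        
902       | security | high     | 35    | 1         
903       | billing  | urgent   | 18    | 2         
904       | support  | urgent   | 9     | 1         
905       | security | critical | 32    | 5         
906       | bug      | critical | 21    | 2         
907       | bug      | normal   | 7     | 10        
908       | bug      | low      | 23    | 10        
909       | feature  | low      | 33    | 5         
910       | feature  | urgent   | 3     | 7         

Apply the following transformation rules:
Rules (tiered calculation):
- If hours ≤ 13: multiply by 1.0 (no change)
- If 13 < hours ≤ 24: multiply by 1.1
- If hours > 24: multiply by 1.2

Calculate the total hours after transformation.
237.2

Step 1: Tier 1 (hours ≤ 13): 3 records, sum = 19 × 1.0 = 19.0
Step 2: Tier 2 (13 < hours ≤ 24): 3 records, sum = 62 × 1.1 = 68.2
Step 3: Tier 3 (hours > 24): 4 records, sum = 125 × 1.2 = 150.0
Step 4: Final sum = 19.0 + 68.2 + 150.0 = 237.2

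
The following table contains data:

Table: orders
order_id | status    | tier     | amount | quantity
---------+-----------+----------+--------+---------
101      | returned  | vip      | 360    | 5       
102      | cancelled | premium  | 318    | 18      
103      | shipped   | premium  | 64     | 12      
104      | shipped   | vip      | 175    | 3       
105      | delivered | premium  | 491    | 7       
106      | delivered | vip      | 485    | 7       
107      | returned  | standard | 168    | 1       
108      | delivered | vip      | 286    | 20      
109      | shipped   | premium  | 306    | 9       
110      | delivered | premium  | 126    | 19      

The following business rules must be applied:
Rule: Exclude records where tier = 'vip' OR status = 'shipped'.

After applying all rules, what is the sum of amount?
1103

Step 1: Find records where tier = 'vip' OR status = 'shipped'
Step 2: 6 records match, summing to 1676
Step 3: Original sum: 2779
Step 4: Remaining sum = 2779 - 1676 = 1103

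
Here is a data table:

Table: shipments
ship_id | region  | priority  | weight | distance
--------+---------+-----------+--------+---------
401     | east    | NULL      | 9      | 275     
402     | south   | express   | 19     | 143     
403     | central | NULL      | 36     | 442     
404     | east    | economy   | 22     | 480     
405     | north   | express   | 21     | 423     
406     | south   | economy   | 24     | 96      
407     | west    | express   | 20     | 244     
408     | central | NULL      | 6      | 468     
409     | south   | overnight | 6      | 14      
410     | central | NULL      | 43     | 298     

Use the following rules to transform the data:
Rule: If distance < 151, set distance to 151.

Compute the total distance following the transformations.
3083

Step 1: 3 records have distance < 151
Step 2: These records originally summed to 253
Step 3: After setting to minimum: 3 × 151 = 453
Step 4: Unaffected records sum: 2630
Step 5: Final sum = 453 + 2630 = 3083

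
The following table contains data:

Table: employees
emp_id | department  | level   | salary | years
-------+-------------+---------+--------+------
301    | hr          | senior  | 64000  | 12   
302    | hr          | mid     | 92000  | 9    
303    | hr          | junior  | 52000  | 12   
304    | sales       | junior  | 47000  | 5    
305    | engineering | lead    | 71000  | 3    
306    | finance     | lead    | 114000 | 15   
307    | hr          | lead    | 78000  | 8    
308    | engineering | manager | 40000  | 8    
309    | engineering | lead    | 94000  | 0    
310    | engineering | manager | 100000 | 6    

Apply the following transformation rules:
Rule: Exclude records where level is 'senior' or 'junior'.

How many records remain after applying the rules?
7

Step 1: Count records to exclude
  - 1 (senior) + 2 (junior) = 3 records
Step 2: Total records: 10
Step 3: Remaining = 10 - 3 = 7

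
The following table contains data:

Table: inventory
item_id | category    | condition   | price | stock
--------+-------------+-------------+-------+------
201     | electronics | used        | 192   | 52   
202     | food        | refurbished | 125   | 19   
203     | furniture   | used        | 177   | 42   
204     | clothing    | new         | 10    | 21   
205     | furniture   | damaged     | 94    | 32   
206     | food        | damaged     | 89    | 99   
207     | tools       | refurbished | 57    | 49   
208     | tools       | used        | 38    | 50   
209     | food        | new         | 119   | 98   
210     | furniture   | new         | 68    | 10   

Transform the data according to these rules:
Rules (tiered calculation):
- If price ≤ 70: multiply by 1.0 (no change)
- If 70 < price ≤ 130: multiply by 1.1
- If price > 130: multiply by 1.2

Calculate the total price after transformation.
1085.5

Step 1: Tier 1 (price ≤ 70): 4 records, sum = 173 × 1.0 = 173.0
Step 2: Tier 2 (70 < price ≤ 130): 4 records, sum = 427 × 1.1 = 469.7
Step 3: Tier 3 (price > 130): 2 records, sum = 369 × 1.2 = 442.8
Step 4: Final sum = 173.0 + 469.7 + 442.8 = 1085.5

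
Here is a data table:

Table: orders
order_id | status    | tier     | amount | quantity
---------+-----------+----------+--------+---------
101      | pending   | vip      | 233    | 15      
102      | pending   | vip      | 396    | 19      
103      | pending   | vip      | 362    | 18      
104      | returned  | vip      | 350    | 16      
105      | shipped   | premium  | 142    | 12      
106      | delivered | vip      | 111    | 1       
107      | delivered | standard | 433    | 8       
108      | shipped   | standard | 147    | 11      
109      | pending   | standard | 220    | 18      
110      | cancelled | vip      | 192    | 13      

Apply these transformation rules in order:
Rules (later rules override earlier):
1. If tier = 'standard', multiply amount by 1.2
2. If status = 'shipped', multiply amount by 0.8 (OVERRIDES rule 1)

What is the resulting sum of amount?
2658.8

Step 1: Rule 2 takes priority for records with status = 'shipped'
  - 2 records: 289 × 0.8 = 231.2
Step 2: Rule 1 applies to remaining records with tier = 'standard'
  - 2 records: 653 × 1.2 = 783.6
Step 3: Other records unchanged: 1644
Step 4: Final sum = 231.2 + 783.6 + 1644 = 2658.8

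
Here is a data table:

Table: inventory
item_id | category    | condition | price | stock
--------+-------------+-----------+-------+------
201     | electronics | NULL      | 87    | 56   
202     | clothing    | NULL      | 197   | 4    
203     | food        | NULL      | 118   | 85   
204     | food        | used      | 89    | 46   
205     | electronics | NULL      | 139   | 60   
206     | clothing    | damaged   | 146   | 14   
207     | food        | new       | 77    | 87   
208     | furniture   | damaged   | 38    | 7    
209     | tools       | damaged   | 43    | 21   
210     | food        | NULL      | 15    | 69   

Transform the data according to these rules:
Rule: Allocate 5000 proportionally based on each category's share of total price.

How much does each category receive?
clothing: 1807.17, electronics: 1190.73, food: 1575.34, furniture: 200.21, tools: 226.55

Step 1: Calculate total price = 949
Step 2: Calculate each category's proportion:
  clothing: 343/949 = 36.14% → 1807.17
  electronics: 226/949 = 23.81% → 1190.73
  food: 299/949 = 31.51% → 1575.34
  furniture: 38/949 = 4.00% → 200.21
  tools: 43/949 = 4.53% → 226.55
Step 3: Verify: sum of allocations ≈ 5000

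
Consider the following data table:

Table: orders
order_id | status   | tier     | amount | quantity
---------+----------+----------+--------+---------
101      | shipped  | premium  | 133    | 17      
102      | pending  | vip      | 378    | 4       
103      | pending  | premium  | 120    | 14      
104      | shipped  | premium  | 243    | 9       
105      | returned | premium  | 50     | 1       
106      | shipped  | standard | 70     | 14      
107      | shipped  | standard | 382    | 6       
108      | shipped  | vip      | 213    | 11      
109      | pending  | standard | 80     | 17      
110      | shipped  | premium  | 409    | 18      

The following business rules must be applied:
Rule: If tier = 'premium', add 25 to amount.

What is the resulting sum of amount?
2203

Step 1: Count records where tier = 'premium': 5
Step 2: Total bonus added: 5 × 25 = 125
Step 3: Original sum of amount: 2078
Step 4: Final sum = 2078 + 125 = 2203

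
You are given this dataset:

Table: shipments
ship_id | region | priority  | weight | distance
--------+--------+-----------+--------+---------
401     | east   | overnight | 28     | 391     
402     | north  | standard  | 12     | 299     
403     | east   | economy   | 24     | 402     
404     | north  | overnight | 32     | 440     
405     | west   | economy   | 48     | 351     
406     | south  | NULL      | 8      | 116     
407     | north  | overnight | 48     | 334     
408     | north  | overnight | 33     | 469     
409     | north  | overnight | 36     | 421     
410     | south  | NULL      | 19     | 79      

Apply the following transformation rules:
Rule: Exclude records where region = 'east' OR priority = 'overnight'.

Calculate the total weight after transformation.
87

Step 1: Find records where region = 'east' OR priority = 'overnight'
Step 2: 6 records match, summing to 201
Step 3: Original sum: 288
Step 4: Remaining sum = 288 - 201 = 87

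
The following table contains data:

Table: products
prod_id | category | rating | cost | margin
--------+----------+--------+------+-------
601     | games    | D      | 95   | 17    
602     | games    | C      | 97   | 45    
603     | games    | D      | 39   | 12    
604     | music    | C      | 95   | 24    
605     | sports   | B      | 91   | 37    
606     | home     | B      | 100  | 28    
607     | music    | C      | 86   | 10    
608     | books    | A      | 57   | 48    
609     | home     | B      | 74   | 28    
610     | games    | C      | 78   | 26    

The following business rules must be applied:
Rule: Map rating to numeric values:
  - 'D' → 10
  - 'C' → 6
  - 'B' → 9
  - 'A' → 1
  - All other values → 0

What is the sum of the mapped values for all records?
72

Step 1: Apply mapping to each record
Step 2: Count by status:
  'D': 2 records × 10 = 20
  'C': 4 records × 6 = 24
  'B': 3 records × 9 = 27
  'A': 1 records × 1 = 1
Step 3: Sum all mapped values = 72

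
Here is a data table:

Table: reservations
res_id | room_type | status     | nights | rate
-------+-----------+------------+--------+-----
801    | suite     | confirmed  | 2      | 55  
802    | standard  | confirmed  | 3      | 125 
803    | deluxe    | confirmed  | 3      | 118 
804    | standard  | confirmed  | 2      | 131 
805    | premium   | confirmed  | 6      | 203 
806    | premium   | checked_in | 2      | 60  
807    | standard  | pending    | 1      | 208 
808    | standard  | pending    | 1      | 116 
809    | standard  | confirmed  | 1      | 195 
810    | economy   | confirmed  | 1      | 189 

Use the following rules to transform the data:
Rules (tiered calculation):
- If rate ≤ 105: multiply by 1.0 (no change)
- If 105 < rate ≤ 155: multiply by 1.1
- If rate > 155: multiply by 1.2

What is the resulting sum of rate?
1608.0

Step 1: Tier 1 (rate ≤ 105): 2 records, sum = 115 × 1.0 = 115.0
Step 2: Tier 2 (105 < rate ≤ 155): 4 records, sum = 490 × 1.1 = 539.0
Step 3: Tier 3 (rate > 155): 4 records, sum = 795 × 1.2 = 954.0
Step 4: Final sum = 115.0 + 539.0 + 954.0 = 1608.0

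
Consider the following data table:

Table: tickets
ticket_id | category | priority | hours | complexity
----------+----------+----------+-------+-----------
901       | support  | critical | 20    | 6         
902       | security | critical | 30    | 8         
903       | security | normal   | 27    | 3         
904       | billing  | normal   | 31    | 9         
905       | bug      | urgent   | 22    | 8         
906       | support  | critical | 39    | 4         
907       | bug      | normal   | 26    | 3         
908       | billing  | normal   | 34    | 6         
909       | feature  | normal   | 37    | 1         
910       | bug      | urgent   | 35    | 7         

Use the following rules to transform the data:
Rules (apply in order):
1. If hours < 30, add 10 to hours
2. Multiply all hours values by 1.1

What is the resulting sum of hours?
375.1

Step 1: Apply Rule 1 - Add 10 to records with hours < 30
  - 4 records affected: 95 + (4 × 10) = 135
  - Unaffected records: 206
  - Sum after Rule 1: 341
Step 2: Apply Rule 2 - Multiply all by 1.1
  - 341 × 1.1 = 375.1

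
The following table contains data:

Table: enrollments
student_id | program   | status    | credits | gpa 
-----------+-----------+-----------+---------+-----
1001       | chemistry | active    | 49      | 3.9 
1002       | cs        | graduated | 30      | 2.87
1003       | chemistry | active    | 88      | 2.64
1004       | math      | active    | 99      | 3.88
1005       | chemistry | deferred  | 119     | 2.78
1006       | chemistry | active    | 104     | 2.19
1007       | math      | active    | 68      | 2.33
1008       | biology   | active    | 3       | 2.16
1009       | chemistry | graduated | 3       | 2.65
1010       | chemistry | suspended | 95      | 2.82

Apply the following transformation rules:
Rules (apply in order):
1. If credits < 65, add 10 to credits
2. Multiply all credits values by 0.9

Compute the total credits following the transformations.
628.2

Step 1: Apply Rule 1 - Add 10 to records with credits < 65
  - 4 records affected: 85 + (4 × 10) = 125
  - Unaffected records: 573
  - Sum after Rule 1: 698
Step 2: Apply Rule 2 - Multiply all by 0.9
  - 698 × 0.9 = 628.2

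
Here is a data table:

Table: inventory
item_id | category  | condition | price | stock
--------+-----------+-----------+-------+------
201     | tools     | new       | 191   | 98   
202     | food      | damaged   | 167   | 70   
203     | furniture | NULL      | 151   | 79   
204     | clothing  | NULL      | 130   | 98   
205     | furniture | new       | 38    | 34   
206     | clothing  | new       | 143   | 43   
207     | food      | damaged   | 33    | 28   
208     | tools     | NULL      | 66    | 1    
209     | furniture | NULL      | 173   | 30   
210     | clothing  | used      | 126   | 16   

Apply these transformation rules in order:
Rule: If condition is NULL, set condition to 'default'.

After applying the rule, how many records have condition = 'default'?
4

Step 1: Count records where condition IS NULL
Step 2: Found 4 records with NULL condition
Step 3: These records will have condition set to 'default'
Step 4: Records already having condition = 'default': 0
Step 5: Answer: 4 + 0 = 4 records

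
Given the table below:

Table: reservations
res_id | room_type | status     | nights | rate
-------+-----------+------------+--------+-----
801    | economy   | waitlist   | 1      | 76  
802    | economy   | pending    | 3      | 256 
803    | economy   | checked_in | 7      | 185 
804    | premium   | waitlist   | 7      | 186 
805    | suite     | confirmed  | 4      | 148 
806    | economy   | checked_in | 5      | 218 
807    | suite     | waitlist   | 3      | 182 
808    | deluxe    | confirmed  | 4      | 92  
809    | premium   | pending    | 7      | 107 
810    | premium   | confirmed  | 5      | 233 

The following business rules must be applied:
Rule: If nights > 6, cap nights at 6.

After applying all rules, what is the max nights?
6

Step 1: Original maximum nights = 7
Step 2: Apply cap at 6
Step 3: 3 records had nights > 6 and were capped
Step 4: Maximum after transformation = 6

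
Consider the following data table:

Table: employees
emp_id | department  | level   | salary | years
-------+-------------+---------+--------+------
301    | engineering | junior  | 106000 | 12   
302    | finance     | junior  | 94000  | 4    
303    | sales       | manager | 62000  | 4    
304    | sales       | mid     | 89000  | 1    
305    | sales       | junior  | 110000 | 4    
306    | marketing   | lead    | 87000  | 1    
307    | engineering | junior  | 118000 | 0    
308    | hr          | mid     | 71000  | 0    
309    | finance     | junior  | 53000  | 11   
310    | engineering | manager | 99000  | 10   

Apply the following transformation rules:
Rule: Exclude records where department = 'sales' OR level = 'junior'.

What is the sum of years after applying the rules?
11

Step 1: Find records where department = 'sales' OR level = 'junior'
Step 2: 7 records match, summing to 36
Step 3: Original sum: 47
Step 4: Remaining sum = 47 - 36 = 11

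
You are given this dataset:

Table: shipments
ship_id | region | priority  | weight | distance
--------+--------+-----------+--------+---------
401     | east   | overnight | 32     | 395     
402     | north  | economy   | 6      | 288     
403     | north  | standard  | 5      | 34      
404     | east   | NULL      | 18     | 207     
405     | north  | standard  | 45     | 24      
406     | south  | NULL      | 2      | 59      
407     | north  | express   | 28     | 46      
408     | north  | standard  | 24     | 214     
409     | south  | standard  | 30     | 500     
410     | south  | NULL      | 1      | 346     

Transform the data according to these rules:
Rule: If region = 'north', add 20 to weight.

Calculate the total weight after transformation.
291

Step 1: Count records where region = 'north': 5
Step 2: Total bonus added: 5 × 20 = 100
Step 3: Original sum of weight: 191
Step 4: Final sum = 191 + 100 = 291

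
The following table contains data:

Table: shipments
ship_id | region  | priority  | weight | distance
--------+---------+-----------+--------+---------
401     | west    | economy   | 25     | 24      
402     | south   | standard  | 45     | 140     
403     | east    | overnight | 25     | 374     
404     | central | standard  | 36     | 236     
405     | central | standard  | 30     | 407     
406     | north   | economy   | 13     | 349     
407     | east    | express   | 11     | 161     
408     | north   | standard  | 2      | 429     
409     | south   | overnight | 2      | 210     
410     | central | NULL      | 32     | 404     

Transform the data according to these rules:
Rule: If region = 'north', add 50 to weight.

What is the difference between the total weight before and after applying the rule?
100

Step 1: Original sum of weight = 221
Step 2: 2 records have region = 'north'
Step 3: Each affected record changes by 50
Step 4: Total change = 2 × 50 = 100
Step 5: New sum = 221 + 100 = 321
Step 6: Difference = |321 - 221| = 100
        (Sum increased by 100)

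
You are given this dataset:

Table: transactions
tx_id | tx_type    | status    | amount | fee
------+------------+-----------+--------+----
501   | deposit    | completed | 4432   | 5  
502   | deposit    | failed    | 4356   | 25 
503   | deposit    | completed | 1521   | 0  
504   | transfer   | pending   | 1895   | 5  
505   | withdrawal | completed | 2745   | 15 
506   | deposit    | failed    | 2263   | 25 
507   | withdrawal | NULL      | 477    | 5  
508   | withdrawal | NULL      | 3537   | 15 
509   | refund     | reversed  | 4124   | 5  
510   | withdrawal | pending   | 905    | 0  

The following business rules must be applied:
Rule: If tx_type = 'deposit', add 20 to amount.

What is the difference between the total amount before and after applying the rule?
80

Step 1: Original sum of amount = 26255
Step 2: 4 records have tx_type = 'deposit'
Step 3: Each affected record changes by 20
Step 4: Total change = 4 × 20 = 80
Step 5: New sum = 26255 + 80 = 26335
Step 6: Difference = |26335 - 26255| = 80
        (Sum increased by 80)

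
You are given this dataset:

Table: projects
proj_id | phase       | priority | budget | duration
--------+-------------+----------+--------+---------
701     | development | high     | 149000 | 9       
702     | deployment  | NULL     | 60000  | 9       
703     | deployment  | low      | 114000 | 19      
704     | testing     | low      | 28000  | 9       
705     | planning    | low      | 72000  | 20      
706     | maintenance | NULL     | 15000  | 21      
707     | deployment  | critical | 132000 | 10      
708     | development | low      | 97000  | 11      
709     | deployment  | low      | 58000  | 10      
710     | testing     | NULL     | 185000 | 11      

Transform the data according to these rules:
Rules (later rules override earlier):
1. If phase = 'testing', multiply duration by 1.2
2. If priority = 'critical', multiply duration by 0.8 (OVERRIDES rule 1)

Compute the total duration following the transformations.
131.0

Step 1: Rule 2 takes priority for records with priority = 'critical'
  - 1 records: 10 × 0.8 = 8.0
Step 2: Rule 1 applies to remaining records with phase = 'testing'
  - 2 records: 20 × 1.2 = 24.0
Step 3: Other records unchanged: 99
Step 4: Final sum = 8.0 + 24.0 + 99 = 131.0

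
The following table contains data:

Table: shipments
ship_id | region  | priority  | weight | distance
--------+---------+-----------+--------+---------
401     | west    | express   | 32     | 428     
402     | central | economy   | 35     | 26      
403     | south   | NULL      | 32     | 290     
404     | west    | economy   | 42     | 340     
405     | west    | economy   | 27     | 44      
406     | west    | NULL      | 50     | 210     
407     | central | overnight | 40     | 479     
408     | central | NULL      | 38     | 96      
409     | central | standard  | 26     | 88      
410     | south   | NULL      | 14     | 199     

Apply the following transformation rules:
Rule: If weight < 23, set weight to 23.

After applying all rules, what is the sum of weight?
345

Step 1: 1 records have weight < 23
Step 2: These records originally summed to 14
Step 3: After setting to minimum: 1 × 23 = 23
Step 4: Unaffected records sum: 322
Step 5: Final sum = 23 + 322 = 345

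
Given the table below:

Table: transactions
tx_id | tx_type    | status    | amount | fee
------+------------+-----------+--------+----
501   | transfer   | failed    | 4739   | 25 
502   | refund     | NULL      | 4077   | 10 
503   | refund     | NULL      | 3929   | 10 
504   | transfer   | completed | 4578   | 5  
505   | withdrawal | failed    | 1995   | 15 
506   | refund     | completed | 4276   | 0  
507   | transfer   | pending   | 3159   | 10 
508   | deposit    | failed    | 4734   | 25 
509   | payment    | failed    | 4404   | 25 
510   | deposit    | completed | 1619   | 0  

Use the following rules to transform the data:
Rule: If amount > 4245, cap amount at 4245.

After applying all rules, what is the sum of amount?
36004

Step 1: 5 records have amount > 4245
Step 2: These records originally summed to 22731
Step 3: After capping: 5 × 4245 = 21225
Step 4: Unaffected records sum: 14779
Step 5: Final sum = 21225 + 14779 = 36004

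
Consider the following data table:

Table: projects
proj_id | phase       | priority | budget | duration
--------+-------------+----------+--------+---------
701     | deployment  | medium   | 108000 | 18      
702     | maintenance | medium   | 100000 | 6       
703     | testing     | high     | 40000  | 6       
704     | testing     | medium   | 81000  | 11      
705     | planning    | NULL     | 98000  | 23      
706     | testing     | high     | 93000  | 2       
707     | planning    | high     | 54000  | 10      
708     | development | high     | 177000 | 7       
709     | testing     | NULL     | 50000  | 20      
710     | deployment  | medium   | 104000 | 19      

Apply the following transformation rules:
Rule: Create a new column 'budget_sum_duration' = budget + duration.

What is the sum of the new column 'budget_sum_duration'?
905122

Step 1: For each record, compute budget + duration
Example calculations:
  108000 + 18 = 108018
  100000 + 6 = 100006
  40000 + 6 = 40006
  ...
Step 2: Sum all derived values
Step 3: Total = 905122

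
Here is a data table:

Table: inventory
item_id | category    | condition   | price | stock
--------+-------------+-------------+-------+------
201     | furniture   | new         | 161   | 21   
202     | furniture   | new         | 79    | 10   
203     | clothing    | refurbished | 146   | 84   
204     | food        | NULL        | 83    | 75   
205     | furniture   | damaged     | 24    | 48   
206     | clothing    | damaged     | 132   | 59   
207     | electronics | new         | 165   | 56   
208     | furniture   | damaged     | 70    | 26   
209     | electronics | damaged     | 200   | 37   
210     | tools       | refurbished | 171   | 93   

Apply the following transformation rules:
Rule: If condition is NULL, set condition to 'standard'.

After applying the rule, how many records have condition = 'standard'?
1

Step 1: Count records where condition IS NULL
Step 2: Found 1 records with NULL condition
Step 3: These records will have condition set to 'standard'
Step 4: Records already having condition = 'standard': 0
Step 5: Answer: 1 + 0 = 1 records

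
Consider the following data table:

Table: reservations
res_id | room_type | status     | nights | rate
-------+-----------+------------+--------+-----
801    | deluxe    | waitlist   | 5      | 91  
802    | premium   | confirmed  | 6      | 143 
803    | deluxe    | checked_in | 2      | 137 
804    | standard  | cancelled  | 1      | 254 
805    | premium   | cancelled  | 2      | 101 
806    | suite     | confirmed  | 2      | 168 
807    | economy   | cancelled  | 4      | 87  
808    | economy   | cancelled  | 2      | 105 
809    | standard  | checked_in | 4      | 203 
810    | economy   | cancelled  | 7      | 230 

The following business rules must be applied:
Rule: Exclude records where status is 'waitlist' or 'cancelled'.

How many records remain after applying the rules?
4

Step 1: Count records to exclude
  - 1 (waitlist) + 5 (cancelled) = 6 records
Step 2: Total records: 10
Step 3: Remaining = 10 - 6 = 4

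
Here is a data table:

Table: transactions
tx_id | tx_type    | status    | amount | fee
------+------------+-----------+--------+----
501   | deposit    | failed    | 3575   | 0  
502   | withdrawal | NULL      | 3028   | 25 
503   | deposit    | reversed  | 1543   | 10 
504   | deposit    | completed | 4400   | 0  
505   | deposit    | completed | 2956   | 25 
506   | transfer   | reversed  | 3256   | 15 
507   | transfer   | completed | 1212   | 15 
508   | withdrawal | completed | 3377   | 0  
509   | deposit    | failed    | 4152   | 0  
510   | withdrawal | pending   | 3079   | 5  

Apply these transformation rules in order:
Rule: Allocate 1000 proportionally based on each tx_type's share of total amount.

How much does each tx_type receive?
deposit: 543.72, transfer: 146.12, withdrawal: 310.16

Step 1: Calculate total amount = 30578
Step 2: Calculate each tx_type's proportion:
  deposit: 16626/30578 = 54.37% → 543.72
  transfer: 4468/30578 = 14.61% → 146.12
  withdrawal: 9484/30578 = 31.02% → 310.16
Step 3: Verify: sum of allocations ≈ 1000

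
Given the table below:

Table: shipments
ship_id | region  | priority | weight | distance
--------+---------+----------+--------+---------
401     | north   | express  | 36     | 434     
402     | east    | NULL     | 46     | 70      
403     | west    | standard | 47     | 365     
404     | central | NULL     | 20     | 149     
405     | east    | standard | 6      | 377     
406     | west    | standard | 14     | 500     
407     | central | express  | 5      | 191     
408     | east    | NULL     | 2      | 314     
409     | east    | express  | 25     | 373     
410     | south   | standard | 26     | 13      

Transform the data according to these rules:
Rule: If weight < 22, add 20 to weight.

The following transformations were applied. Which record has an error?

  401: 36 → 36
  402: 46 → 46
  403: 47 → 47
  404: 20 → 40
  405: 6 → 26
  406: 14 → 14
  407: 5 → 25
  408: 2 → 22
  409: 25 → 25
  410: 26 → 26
Record 406 has an error. The correct transformed value should be 34, not 14.

Step 1: Check each record against the rule
Step 2: Record 406 has weight = 14
Step 3: Since 14 < 22, the bonus should have been applied
Step 4: Correct value = 34, but claimed value = 14
Conclusion: Record 406 has the error.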